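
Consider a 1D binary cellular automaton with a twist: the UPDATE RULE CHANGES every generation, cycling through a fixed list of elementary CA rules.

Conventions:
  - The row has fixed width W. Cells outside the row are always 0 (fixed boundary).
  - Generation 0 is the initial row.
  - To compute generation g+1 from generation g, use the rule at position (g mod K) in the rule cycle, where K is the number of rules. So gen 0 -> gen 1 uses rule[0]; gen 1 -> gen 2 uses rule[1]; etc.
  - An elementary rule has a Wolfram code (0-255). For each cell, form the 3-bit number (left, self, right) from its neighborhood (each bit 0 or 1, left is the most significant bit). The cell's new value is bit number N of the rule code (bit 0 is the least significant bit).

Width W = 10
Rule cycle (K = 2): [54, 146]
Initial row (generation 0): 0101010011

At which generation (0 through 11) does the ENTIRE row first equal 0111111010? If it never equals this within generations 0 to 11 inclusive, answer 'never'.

Answer: 2

Derivation:
Gen 0: 0101010011
Gen 1 (rule 54): 1111111100
Gen 2 (rule 146): 0111111010
Gen 3 (rule 54): 1000000111
Gen 4 (rule 146): 0100001010
Gen 5 (rule 54): 1110011111
Gen 6 (rule 146): 0101101110
Gen 7 (rule 54): 1110010001
Gen 8 (rule 146): 0101101010
Gen 9 (rule 54): 1110011111
Gen 10 (rule 146): 0101101110
Gen 11 (rule 54): 1110010001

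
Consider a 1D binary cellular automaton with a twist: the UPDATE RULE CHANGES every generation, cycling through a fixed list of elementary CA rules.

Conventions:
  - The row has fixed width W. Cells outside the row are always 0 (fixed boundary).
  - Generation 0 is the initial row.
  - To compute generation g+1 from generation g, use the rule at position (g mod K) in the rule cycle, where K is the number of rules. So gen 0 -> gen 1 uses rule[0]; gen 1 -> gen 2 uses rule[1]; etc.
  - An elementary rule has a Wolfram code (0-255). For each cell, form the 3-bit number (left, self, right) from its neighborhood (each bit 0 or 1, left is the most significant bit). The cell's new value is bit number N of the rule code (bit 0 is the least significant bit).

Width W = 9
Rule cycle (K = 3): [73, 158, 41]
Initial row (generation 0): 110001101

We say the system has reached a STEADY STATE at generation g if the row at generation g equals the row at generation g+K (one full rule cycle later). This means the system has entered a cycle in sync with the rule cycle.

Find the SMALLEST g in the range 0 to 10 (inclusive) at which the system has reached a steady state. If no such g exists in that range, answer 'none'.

Gen 0: 110001101
Gen 1 (rule 73): 110101100
Gen 2 (rule 158): 100101010
Gen 3 (rule 41): 000010100
Gen 4 (rule 73): 111000001
Gen 5 (rule 158): 110100011
Gen 6 (rule 41): 101001010
Gen 7 (rule 73): 000000000
Gen 8 (rule 158): 000000000
Gen 9 (rule 41): 111111111
Gen 10 (rule 73): 100000001
Gen 11 (rule 158): 110000011
Gen 12 (rule 41): 100111010
Gen 13 (rule 73): 000101000

Answer: none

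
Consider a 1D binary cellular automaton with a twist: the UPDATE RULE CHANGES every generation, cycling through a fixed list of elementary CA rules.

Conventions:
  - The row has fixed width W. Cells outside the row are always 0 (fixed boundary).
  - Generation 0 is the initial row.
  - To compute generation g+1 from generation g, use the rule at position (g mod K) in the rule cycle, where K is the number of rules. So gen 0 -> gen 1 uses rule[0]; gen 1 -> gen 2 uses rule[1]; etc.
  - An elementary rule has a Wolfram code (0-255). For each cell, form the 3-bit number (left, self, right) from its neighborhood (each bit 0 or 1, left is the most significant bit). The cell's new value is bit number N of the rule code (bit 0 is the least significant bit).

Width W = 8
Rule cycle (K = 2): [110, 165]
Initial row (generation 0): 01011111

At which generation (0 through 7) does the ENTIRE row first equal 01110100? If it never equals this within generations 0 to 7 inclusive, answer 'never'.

Answer: never

Derivation:
Gen 0: 01011111
Gen 1 (rule 110): 11110001
Gen 2 (rule 165): 01100101
Gen 3 (rule 110): 11101111
Gen 4 (rule 165): 01010110
Gen 5 (rule 110): 11111110
Gen 6 (rule 165): 01111100
Gen 7 (rule 110): 11000100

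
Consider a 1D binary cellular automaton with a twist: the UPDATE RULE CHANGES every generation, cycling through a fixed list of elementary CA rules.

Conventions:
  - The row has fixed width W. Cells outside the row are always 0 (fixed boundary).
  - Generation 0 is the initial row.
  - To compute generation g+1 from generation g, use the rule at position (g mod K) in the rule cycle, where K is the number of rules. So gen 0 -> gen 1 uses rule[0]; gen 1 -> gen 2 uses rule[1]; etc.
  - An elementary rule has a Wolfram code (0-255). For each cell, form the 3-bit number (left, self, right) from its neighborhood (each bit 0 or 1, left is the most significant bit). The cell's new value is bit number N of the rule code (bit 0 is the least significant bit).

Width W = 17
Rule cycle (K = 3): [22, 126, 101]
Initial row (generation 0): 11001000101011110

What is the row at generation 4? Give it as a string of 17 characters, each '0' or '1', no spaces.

Gen 0: 11001000101011110
Gen 1 (rule 22): 00111101101000001
Gen 2 (rule 126): 01100111111100011
Gen 3 (rule 101): 00100000000101001
Gen 4 (rule 22): 01110000001101111

Answer: 01110000001101111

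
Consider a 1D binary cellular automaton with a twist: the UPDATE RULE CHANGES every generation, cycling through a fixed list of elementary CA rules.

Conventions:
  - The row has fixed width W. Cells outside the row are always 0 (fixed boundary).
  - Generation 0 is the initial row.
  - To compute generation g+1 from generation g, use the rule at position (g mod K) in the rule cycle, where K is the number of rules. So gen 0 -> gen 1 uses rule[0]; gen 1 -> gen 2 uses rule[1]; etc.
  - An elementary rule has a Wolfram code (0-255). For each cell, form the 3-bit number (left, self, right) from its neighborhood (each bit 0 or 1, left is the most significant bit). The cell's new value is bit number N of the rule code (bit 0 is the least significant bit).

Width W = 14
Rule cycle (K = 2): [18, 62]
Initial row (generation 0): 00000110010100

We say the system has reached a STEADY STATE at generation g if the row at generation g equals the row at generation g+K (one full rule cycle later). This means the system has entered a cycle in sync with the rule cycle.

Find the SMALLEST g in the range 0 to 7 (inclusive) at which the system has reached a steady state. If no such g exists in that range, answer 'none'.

Gen 0: 00000110010100
Gen 1 (rule 18): 00001001100010
Gen 2 (rule 62): 00011111010111
Gen 3 (rule 18): 00100000000000
Gen 4 (rule 62): 01110000000000
Gen 5 (rule 18): 10001000000000
Gen 6 (rule 62): 11011100000000
Gen 7 (rule 18): 00000010000000
Gen 8 (rule 62): 00000111000000
Gen 9 (rule 18): 00001000100000

Answer: none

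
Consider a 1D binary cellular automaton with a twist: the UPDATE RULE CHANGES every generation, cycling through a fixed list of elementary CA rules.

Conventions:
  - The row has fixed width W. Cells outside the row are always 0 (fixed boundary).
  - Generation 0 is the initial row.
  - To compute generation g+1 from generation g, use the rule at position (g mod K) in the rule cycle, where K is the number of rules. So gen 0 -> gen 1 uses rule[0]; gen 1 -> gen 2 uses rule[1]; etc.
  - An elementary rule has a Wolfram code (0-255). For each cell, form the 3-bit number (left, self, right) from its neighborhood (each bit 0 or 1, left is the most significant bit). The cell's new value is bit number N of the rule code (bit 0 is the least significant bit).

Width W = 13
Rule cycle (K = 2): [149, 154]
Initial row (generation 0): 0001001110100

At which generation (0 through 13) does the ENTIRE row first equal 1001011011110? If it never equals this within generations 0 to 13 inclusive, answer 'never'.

Gen 0: 0001001110100
Gen 1 (rule 149): 1101100100111
Gen 2 (rule 154): 1001011011110
Gen 3 (rule 149): 1101000001101
Gen 4 (rule 154): 1000100011000
Gen 5 (rule 149): 1110111000111
Gen 6 (rule 154): 1100110101110
Gen 7 (rule 149): 0010000100101
Gen 8 (rule 154): 0101001011000
Gen 9 (rule 149): 0101101000111
Gen 10 (rule 154): 1001000101110
Gen 11 (rule 149): 1101110100101
Gen 12 (rule 154): 1001100011000
Gen 13 (rule 149): 1100011000111

Answer: 2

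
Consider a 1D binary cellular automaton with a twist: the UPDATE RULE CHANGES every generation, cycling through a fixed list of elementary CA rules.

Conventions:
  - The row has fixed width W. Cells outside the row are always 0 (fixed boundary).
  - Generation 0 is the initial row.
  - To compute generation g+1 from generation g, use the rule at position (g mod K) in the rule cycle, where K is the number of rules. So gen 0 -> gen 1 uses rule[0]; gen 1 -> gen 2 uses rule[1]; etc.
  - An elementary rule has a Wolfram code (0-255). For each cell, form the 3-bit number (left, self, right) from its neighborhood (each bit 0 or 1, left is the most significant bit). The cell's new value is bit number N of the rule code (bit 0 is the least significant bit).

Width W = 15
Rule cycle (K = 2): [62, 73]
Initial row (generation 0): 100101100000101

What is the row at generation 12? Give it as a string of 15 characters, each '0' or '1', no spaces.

Answer: 110010000000001

Derivation:
Gen 0: 100101100000101
Gen 1 (rule 62): 111111010001111
Gen 2 (rule 73): 100001000101001
Gen 3 (rule 62): 110011101111111
Gen 4 (rule 73): 110010101000001
Gen 5 (rule 62): 101111111100011
Gen 6 (rule 73): 001000000101011
Gen 7 (rule 62): 011100001111110
Gen 8 (rule 73): 010101101000010
Gen 9 (rule 62): 111111011100111
Gen 10 (rule 73): 100001010100101
Gen 11 (rule 62): 110011111111111
Gen 12 (rule 73): 110010000000001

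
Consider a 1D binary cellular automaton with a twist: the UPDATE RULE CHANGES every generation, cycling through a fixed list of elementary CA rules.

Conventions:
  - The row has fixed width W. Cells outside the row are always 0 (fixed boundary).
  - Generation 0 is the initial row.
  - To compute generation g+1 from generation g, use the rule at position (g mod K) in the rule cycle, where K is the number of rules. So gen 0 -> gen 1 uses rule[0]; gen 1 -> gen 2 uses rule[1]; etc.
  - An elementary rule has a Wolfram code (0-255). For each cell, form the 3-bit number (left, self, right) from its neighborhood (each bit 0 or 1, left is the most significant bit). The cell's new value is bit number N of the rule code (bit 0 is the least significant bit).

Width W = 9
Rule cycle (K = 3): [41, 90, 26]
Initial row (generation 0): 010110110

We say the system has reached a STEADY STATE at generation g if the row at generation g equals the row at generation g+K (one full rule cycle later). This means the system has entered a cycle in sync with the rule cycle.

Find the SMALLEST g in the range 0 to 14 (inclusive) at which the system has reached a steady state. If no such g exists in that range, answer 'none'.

Gen 0: 010110110
Gen 1 (rule 41): 001101100
Gen 2 (rule 90): 011101110
Gen 3 (rule 26): 110001001
Gen 4 (rule 41): 100100000
Gen 5 (rule 90): 011010000
Gen 6 (rule 26): 110001000
Gen 7 (rule 41): 100100011
Gen 8 (rule 90): 011010111
Gen 9 (rule 26): 110000100
Gen 10 (rule 41): 100110001
Gen 11 (rule 90): 011111010
Gen 12 (rule 26): 110000001
Gen 13 (rule 41): 100111100
Gen 14 (rule 90): 011100110
Gen 15 (rule 26): 110011101
Gen 16 (rule 41): 100010010
Gen 17 (rule 90): 010101101

Answer: none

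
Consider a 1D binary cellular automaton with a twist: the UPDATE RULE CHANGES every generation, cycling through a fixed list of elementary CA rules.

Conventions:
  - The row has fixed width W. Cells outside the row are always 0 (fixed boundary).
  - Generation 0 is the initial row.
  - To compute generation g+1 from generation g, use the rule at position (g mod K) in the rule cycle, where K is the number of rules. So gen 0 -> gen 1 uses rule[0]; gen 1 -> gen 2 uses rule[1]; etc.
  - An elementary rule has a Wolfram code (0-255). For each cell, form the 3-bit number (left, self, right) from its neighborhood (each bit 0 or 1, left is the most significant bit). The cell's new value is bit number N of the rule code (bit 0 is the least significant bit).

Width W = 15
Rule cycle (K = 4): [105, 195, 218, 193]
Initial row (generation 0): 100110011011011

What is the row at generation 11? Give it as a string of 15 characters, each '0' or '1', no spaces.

Gen 0: 100110011011011
Gen 1 (rule 105): 000110011111111
Gen 2 (rule 195): 111010101111111
Gen 3 (rule 218): 111000001111111
Gen 4 (rule 193): 011011100111111
Gen 5 (rule 105): 011110100100001
Gen 6 (rule 195): 101110001001110
Gen 7 (rule 218): 001111010111111
Gen 8 (rule 193): 100111000011111
Gen 9 (rule 105): 000101011010001
Gen 10 (rule 195): 111000001000110
Gen 11 (rule 218): 111100010101111

Answer: 111100010101111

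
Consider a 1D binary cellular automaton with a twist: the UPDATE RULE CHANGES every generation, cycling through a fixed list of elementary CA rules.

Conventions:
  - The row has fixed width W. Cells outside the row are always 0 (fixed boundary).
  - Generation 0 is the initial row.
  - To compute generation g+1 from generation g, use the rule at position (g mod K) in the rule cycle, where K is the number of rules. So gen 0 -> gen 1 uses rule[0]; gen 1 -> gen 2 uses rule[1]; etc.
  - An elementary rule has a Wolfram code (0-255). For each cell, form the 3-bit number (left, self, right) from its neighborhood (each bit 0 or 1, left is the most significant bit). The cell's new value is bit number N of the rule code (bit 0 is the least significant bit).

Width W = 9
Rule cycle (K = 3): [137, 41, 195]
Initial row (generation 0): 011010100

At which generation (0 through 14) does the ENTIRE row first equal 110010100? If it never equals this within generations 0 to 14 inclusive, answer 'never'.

Gen 0: 011010100
Gen 1 (rule 137): 010000001
Gen 2 (rule 41): 000111100
Gen 3 (rule 195): 111011101
Gen 4 (rule 137): 110011000
Gen 5 (rule 41): 100010011
Gen 6 (rule 195): 001100101
Gen 7 (rule 137): 101000000
Gen 8 (rule 41): 010011111
Gen 9 (rule 195): 100101111
Gen 10 (rule 137): 000001110
Gen 11 (rule 41): 111101000
Gen 12 (rule 195): 011100011
Gen 13 (rule 137): 011001010
Gen 14 (rule 41): 010000100

Answer: never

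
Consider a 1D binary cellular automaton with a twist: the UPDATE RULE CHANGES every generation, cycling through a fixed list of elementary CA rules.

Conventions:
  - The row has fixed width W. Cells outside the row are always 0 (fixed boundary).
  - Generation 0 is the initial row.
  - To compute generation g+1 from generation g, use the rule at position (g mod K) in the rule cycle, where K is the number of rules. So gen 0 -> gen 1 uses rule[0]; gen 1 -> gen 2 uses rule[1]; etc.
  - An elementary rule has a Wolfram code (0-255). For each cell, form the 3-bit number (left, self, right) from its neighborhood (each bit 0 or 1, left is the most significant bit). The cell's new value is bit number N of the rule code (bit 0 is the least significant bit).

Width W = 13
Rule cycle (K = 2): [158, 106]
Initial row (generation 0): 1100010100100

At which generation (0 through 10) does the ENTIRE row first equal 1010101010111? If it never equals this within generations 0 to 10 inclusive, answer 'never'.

Gen 0: 1100010100100
Gen 1 (rule 158): 1010110111110
Gen 2 (rule 106): 0101111100010
Gen 3 (rule 158): 1101111010111
Gen 4 (rule 106): 1111001101101
Gen 5 (rule 158): 1110111001001
Gen 6 (rule 106): 1011101010010
Gen 7 (rule 158): 1011001011111
Gen 8 (rule 106): 0111010110001
Gen 9 (rule 158): 1110010101011
Gen 10 (rule 106): 1010101010111

Answer: 10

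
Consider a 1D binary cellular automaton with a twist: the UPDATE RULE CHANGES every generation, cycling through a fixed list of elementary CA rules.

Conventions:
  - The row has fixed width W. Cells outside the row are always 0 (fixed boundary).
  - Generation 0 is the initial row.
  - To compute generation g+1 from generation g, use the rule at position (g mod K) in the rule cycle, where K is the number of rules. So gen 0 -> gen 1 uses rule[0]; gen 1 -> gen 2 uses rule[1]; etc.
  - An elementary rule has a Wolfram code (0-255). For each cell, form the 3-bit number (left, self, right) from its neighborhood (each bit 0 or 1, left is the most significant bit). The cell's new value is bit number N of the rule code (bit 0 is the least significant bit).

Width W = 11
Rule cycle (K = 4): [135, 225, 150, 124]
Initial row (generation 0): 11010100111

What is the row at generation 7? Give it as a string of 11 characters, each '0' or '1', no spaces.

Answer: 10010101101

Derivation:
Gen 0: 11010100111
Gen 1 (rule 135): 00010101010
Gen 2 (rule 225): 11001010100
Gen 3 (rule 150): 00111010110
Gen 4 (rule 124): 00101111111
Gen 5 (rule 135): 11100111110
Gen 6 (rule 225): 01100011110
Gen 7 (rule 150): 10010101101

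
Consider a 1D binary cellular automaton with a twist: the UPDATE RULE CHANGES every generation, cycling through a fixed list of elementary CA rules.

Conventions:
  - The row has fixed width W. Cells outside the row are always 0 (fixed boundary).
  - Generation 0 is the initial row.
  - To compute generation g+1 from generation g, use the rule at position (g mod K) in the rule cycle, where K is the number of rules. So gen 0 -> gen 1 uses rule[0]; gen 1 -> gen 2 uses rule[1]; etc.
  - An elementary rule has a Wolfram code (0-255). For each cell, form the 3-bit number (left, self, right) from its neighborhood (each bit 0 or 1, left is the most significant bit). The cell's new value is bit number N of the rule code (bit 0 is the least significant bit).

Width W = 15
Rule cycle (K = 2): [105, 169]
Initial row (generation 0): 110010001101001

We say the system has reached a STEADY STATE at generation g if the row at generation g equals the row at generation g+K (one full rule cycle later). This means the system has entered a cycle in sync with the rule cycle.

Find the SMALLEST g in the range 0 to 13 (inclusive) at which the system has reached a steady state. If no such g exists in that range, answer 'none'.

Gen 0: 110010001101001
Gen 1 (rule 105): 110000101110000
Gen 2 (rule 169): 100110011100111
Gen 3 (rule 105): 000110010100101
Gen 4 (rule 169): 110100001000010
Gen 5 (rule 105): 111001100011000
Gen 6 (rule 169): 110001001010011
Gen 7 (rule 105): 110100000100011
Gen 8 (rule 169): 101001110001010
Gen 9 (rule 105): 010001010100100
Gen 10 (rule 169): 000100101000001
Gen 11 (rule 105): 110000010011100
Gen 12 (rule 169): 100111000011001
Gen 13 (rule 105): 000101011011000
Gen 14 (rule 169): 110010110110011
Gen 15 (rule 105): 110001111110011

Answer: none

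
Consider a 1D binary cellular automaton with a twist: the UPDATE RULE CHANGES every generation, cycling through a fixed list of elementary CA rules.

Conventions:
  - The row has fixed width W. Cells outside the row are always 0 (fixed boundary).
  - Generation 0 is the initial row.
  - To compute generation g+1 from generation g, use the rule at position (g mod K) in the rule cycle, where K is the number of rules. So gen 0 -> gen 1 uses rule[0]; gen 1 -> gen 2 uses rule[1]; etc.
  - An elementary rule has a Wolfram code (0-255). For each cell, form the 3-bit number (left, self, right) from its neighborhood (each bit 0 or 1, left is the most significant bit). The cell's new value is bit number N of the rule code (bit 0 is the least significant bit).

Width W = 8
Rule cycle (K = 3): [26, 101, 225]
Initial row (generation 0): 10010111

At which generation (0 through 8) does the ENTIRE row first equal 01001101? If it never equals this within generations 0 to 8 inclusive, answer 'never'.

Gen 0: 10010111
Gen 1 (rule 26): 01100100
Gen 2 (rule 101): 00100101
Gen 3 (rule 225): 10000010
Gen 4 (rule 26): 01000101
Gen 5 (rule 101): 01010111
Gen 6 (rule 225): 00101011
Gen 7 (rule 26): 01000010
Gen 8 (rule 101): 01011010

Answer: never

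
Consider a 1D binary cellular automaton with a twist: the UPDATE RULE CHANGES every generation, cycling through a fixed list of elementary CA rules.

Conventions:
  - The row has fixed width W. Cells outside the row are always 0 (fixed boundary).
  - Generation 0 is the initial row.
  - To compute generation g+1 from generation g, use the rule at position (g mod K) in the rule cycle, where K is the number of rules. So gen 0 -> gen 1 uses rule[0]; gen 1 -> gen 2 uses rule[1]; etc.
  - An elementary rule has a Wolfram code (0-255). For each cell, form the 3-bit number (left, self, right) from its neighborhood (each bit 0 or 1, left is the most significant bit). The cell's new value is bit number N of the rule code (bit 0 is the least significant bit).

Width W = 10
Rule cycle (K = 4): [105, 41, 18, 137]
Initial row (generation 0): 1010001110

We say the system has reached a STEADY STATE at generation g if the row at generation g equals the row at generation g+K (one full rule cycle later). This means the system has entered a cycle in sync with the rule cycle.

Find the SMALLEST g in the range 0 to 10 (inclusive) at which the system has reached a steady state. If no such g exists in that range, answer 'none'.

Gen 0: 1010001110
Gen 1 (rule 105): 0100101010
Gen 2 (rule 41): 0000010100
Gen 3 (rule 18): 0000100010
Gen 4 (rule 137): 1110001000
Gen 5 (rule 105): 1010100011
Gen 6 (rule 41): 0101001010
Gen 7 (rule 18): 1000110001
Gen 8 (rule 137): 0010100100
Gen 9 (rule 105): 1001000001
Gen 10 (rule 41): 0000011100
Gen 11 (rule 18): 0000100010
Gen 12 (rule 137): 1110001000
Gen 13 (rule 105): 1010100011
Gen 14 (rule 41): 0101001010

Answer: none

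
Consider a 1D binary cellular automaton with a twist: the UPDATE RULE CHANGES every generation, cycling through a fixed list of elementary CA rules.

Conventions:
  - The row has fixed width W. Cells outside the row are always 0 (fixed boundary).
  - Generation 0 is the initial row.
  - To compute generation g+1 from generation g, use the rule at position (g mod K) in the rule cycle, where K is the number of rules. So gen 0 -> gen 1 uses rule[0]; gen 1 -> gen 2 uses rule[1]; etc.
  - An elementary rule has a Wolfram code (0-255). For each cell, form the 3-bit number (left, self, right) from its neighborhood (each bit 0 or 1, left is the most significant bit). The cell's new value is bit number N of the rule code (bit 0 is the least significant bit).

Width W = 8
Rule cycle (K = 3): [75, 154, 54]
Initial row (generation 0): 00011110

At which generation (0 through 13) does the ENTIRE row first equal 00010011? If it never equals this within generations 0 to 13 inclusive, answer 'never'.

Gen 0: 00011110
Gen 1 (rule 75): 11110010
Gen 2 (rule 154): 11101101
Gen 3 (rule 54): 00010011
Gen 4 (rule 75): 11100111
Gen 5 (rule 154): 11011110
Gen 6 (rule 54): 00100001
Gen 7 (rule 75): 11001110
Gen 8 (rule 154): 10111101
Gen 9 (rule 54): 11000011
Gen 10 (rule 75): 11011111
Gen 11 (rule 154): 10011110
Gen 12 (rule 54): 11100001
Gen 13 (rule 75): 10101110

Answer: 3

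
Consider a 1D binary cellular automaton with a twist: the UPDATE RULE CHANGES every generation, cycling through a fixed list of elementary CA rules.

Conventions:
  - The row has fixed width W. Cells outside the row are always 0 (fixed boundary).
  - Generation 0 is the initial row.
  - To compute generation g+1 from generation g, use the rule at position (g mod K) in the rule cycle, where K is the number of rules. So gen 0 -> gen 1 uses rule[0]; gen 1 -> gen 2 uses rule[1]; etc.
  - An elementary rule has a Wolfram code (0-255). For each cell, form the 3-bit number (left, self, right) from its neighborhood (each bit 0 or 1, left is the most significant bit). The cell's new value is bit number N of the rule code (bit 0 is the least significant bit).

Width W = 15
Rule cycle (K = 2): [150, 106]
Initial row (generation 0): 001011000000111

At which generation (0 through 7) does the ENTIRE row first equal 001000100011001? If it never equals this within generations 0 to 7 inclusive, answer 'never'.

Answer: 7

Derivation:
Gen 0: 001011000000111
Gen 1 (rule 150): 011000100001010
Gen 2 (rule 106): 111001000010100
Gen 3 (rule 150): 010111100110110
Gen 4 (rule 106): 101100101111110
Gen 5 (rule 150): 100011100111101
Gen 6 (rule 106): 000110101100110
Gen 7 (rule 150): 001000100011001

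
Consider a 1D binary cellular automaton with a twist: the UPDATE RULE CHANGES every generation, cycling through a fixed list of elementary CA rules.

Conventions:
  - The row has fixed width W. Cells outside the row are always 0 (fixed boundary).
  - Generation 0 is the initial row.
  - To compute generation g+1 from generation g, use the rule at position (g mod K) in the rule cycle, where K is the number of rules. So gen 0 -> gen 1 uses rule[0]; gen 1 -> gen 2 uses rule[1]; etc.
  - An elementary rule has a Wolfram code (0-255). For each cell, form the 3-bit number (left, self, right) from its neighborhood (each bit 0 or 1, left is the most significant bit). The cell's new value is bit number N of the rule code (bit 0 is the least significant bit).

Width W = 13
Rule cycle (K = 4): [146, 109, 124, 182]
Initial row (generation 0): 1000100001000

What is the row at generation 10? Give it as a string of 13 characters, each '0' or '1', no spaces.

Answer: 1101011110111

Derivation:
Gen 0: 1000100001000
Gen 1 (rule 146): 0101010010100
Gen 2 (rule 109): 0111110011101
Gen 3 (rule 124): 0100011010111
Gen 4 (rule 182): 1110100111010
Gen 5 (rule 146): 0100011010001
Gen 6 (rule 109): 0101011110101
Gen 7 (rule 124): 0111110011111
Gen 8 (rule 182): 1011101101110
Gen 9 (rule 146): 0001000000101
Gen 10 (rule 109): 1101011110111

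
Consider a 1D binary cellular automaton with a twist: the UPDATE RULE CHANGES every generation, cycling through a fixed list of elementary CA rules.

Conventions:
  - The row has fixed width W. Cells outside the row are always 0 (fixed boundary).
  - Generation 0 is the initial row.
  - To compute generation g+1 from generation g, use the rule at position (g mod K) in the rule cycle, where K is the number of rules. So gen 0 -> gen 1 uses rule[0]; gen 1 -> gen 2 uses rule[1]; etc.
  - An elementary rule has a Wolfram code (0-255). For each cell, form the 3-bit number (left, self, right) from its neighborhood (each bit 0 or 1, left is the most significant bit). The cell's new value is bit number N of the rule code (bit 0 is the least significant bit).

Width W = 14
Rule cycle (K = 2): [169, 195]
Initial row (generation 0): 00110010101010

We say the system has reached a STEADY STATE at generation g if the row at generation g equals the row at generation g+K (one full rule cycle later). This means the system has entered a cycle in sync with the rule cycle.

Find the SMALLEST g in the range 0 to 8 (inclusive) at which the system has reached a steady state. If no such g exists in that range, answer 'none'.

Answer: none

Derivation:
Gen 0: 00110010101010
Gen 1 (rule 169): 10100001010100
Gen 2 (rule 195): 00001110000001
Gen 3 (rule 169): 11101100111100
Gen 4 (rule 195): 01100101011101
Gen 5 (rule 169): 01000010111010
Gen 6 (rule 195): 10011100011000
Gen 7 (rule 169): 00011001010011
Gen 8 (rule 195): 11101010000101
Gen 9 (rule 169): 11010100110010
Gen 10 (rule 195): 01000001010100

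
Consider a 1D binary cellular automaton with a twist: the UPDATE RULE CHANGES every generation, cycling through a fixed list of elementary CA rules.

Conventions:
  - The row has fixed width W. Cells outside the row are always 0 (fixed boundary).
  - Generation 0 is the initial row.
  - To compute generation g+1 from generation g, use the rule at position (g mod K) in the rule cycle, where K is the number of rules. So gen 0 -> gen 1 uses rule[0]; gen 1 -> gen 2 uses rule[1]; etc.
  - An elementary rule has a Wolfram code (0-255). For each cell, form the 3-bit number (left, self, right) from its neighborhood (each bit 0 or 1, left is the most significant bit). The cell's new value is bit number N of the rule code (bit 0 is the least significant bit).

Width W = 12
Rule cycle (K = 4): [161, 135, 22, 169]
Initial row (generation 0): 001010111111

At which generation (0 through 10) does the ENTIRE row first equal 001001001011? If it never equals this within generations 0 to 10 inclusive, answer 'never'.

Gen 0: 001010111111
Gen 1 (rule 161): 100101011110
Gen 2 (rule 135): 101101001100
Gen 3 (rule 22): 100001110010
Gen 4 (rule 169): 001101100000
Gen 5 (rule 161): 100010001111
Gen 6 (rule 135): 101110110110
Gen 7 (rule 22): 100000000001
Gen 8 (rule 169): 001111111100
Gen 9 (rule 161): 100111111001
Gen 10 (rule 135): 101011110011

Answer: never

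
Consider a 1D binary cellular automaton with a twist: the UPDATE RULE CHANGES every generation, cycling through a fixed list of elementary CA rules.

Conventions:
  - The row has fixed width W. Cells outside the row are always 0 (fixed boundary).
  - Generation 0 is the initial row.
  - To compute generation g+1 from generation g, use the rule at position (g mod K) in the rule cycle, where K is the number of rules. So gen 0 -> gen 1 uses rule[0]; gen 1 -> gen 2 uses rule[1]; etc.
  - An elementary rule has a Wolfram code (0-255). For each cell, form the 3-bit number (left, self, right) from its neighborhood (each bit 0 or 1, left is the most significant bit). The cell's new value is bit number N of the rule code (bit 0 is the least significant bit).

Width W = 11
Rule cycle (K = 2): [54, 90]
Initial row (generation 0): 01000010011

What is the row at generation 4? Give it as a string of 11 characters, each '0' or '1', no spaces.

Answer: 11100111110

Derivation:
Gen 0: 01000010011
Gen 1 (rule 54): 11100111100
Gen 2 (rule 90): 10111100110
Gen 3 (rule 54): 11000011001
Gen 4 (rule 90): 11100111110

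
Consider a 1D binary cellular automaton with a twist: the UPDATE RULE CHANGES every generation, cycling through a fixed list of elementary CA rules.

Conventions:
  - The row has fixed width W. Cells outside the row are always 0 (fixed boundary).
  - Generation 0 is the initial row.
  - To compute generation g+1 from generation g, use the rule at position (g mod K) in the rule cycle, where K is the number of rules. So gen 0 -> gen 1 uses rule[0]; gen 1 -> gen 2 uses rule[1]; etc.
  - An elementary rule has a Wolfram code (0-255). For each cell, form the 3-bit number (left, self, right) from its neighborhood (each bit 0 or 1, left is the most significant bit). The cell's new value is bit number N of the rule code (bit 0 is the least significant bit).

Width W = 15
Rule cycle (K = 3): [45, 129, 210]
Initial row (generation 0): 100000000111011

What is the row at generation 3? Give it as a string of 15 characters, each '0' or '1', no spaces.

Answer: 001011110000000

Derivation:
Gen 0: 100000000111011
Gen 1 (rule 45): 101111110100110
Gen 2 (rule 129): 000111100000000
Gen 3 (rule 210): 001011110000000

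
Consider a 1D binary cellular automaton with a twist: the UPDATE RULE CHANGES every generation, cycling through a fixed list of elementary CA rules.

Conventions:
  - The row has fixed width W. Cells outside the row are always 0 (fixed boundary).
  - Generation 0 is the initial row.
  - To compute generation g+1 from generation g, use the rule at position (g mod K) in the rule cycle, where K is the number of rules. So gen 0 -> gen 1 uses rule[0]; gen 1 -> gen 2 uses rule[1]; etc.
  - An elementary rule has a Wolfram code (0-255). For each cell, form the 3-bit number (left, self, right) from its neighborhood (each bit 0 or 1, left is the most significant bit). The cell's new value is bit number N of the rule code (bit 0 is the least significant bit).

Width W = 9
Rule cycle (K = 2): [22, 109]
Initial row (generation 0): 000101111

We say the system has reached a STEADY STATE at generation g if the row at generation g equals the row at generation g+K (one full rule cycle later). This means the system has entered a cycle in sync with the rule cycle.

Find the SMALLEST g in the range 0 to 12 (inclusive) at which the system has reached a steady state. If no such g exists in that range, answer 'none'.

Answer: 3

Derivation:
Gen 0: 000101111
Gen 1 (rule 22): 001100000
Gen 2 (rule 109): 101101111
Gen 3 (rule 22): 100000000
Gen 4 (rule 109): 101111111
Gen 5 (rule 22): 100000000
Gen 6 (rule 109): 101111111
Gen 7 (rule 22): 100000000
Gen 8 (rule 109): 101111111
Gen 9 (rule 22): 100000000
Gen 10 (rule 109): 101111111
Gen 11 (rule 22): 100000000
Gen 12 (rule 109): 101111111
Gen 13 (rule 22): 100000000
Gen 14 (rule 109): 101111111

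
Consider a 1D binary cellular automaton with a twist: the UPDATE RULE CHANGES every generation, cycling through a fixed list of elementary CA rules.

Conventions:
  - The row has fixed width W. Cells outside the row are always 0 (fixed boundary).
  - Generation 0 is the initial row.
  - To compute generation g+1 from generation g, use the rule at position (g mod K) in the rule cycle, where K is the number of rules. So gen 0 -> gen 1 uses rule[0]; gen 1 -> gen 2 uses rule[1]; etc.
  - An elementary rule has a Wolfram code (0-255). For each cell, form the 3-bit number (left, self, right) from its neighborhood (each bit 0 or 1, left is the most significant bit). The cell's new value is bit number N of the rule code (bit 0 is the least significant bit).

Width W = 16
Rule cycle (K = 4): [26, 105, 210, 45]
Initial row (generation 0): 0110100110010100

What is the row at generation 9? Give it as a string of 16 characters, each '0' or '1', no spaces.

Gen 0: 0110100110010100
Gen 1 (rule 26): 1100011101100010
Gen 2 (rule 105): 1101010111101000
Gen 3 (rule 210): 0100000011100100
Gen 4 (rule 45): 0101111010000101
Gen 5 (rule 26): 1001000001001000
Gen 6 (rule 105): 0000011100000011
Gen 7 (rule 210): 0000101110000101
Gen 8 (rule 45): 1110111000110111
Gen 9 (rule 26): 1000100101100100

Answer: 1000100101100100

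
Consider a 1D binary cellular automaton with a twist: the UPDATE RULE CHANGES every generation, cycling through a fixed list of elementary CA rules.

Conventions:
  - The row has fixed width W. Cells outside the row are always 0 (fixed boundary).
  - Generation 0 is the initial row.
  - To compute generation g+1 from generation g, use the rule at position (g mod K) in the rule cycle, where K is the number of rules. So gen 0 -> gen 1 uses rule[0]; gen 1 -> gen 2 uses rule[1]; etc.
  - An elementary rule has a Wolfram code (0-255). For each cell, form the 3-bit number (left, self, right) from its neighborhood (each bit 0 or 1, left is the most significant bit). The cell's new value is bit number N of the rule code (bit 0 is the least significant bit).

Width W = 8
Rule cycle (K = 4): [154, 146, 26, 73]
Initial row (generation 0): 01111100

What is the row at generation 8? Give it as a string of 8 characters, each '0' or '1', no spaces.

Gen 0: 01111100
Gen 1 (rule 154): 11111010
Gen 2 (rule 146): 01110001
Gen 3 (rule 26): 11001010
Gen 4 (rule 73): 11000000
Gen 5 (rule 154): 10100000
Gen 6 (rule 146): 00010000
Gen 7 (rule 26): 00101000
Gen 8 (rule 73): 10000011

Answer: 10000011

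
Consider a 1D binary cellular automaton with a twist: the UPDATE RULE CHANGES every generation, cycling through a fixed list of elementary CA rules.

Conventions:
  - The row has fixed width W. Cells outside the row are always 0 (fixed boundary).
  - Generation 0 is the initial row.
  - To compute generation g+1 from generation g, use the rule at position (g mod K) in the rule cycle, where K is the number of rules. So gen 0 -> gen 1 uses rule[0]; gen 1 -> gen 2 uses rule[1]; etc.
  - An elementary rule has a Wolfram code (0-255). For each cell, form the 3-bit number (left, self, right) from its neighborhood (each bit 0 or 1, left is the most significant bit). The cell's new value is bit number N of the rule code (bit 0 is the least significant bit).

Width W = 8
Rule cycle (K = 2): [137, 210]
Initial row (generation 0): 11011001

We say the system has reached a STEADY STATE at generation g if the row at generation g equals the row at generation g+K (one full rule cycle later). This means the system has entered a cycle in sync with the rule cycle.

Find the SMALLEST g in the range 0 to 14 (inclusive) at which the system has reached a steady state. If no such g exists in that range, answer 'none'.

Answer: none

Derivation:
Gen 0: 11011001
Gen 1 (rule 137): 10010000
Gen 2 (rule 210): 01101000
Gen 3 (rule 137): 01000011
Gen 4 (rule 210): 10100101
Gen 5 (rule 137): 00000000
Gen 6 (rule 210): 00000000
Gen 7 (rule 137): 11111111
Gen 8 (rule 210): 01111111
Gen 9 (rule 137): 01111110
Gen 10 (rule 210): 10111111
Gen 11 (rule 137): 00111110
Gen 12 (rule 210): 01011111
Gen 13 (rule 137): 00011110
Gen 14 (rule 210): 00101111
Gen 15 (rule 137): 10001110
Gen 16 (rule 210): 01010111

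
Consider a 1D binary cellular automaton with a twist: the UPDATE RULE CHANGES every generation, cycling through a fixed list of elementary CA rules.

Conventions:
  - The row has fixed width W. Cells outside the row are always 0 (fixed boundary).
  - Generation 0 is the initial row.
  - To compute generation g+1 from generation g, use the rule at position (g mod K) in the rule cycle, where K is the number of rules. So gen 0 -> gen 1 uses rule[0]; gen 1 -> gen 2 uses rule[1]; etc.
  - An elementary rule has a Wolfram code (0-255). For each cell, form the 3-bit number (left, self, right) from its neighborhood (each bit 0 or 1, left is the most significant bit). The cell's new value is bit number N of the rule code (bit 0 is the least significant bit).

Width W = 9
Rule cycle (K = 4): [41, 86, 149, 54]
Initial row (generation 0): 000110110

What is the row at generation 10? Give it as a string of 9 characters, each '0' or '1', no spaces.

Gen 0: 000110110
Gen 1 (rule 41): 110101100
Gen 2 (rule 86): 010100110
Gen 3 (rule 149): 010110001
Gen 4 (rule 54): 111001011
Gen 5 (rule 41): 100000110
Gen 6 (rule 86): 110001011
Gen 7 (rule 149): 001101000
Gen 8 (rule 54): 010011100
Gen 9 (rule 41): 000010001
Gen 10 (rule 86): 000111011

Answer: 000111011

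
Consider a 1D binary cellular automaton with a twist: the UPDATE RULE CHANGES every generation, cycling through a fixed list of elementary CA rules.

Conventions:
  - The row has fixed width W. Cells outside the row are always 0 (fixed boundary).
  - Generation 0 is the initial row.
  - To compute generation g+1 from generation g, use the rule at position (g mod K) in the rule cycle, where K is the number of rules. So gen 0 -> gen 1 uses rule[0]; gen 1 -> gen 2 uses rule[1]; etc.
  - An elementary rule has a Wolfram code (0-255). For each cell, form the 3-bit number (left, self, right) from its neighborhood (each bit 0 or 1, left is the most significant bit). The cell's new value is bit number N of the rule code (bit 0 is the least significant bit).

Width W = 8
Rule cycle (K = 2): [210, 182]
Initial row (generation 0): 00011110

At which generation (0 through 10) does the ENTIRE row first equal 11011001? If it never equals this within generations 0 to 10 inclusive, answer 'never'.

Answer: never

Derivation:
Gen 0: 00011110
Gen 1 (rule 210): 00101111
Gen 2 (rule 182): 01110110
Gen 3 (rule 210): 10110011
Gen 4 (rule 182): 11001100
Gen 5 (rule 210): 01110110
Gen 6 (rule 182): 10101001
Gen 7 (rule 210): 00000110
Gen 8 (rule 182): 00001001
Gen 9 (rule 210): 00010110
Gen 10 (rule 182): 00111001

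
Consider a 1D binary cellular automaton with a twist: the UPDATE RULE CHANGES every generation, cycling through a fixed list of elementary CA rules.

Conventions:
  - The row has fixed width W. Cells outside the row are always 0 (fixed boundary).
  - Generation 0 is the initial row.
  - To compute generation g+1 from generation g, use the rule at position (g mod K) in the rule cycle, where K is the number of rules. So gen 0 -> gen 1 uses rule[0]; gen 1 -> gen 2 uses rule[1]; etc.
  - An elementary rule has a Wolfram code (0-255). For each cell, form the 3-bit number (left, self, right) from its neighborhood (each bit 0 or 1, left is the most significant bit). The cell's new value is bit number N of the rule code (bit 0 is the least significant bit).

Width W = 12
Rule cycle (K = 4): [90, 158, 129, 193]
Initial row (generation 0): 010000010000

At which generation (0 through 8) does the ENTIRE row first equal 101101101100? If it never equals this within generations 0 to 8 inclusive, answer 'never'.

Gen 0: 010000010000
Gen 1 (rule 90): 101000101000
Gen 2 (rule 158): 101101101100
Gen 3 (rule 129): 000000000001
Gen 4 (rule 193): 111111111100
Gen 5 (rule 90): 100000000110
Gen 6 (rule 158): 110000001101
Gen 7 (rule 129): 000111100000
Gen 8 (rule 193): 110011101111

Answer: 2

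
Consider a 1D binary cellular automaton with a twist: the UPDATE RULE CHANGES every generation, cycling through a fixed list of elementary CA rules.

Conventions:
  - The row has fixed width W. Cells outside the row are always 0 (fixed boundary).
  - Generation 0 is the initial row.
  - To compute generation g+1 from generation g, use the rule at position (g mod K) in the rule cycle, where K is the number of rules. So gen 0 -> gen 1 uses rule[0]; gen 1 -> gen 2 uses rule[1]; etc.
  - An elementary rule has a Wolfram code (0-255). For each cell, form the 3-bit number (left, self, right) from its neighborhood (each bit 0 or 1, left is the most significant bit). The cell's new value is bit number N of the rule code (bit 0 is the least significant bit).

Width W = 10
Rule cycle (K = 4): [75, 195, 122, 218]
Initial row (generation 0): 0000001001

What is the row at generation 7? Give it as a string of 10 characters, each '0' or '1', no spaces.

Gen 0: 0000001001
Gen 1 (rule 75): 1111110010
Gen 2 (rule 195): 0111110100
Gen 3 (rule 122): 1100011010
Gen 4 (rule 218): 1110111001
Gen 5 (rule 75): 1010101010
Gen 6 (rule 195): 0000000000
Gen 7 (rule 122): 0000000000

Answer: 0000000000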